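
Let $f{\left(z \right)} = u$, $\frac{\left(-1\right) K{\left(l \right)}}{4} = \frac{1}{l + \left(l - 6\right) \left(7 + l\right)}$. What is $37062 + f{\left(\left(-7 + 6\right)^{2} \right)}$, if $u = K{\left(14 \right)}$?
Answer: $\frac{3372640}{91} \approx 37062.0$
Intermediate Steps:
$K{\left(l \right)} = - \frac{4}{l + \left(-6 + l\right) \left(7 + l\right)}$ ($K{\left(l \right)} = - \frac{4}{l + \left(l - 6\right) \left(7 + l\right)} = - \frac{4}{l + \left(-6 + l\right) \left(7 + l\right)}$)
$u = - \frac{2}{91}$ ($u = - \frac{4}{-42 + 14^{2} + 2 \cdot 14} = - \frac{4}{-42 + 196 + 28} = - \frac{4}{182} = \left(-4\right) \frac{1}{182} = - \frac{2}{91} \approx -0.021978$)
$f{\left(z \right)} = - \frac{2}{91}$
$37062 + f{\left(\left(-7 + 6\right)^{2} \right)} = 37062 - \frac{2}{91} = \frac{3372640}{91}$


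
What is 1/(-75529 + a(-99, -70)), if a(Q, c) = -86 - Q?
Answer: -1/75516 ≈ -1.3242e-5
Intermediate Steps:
1/(-75529 + a(-99, -70)) = 1/(-75529 + (-86 - 1*(-99))) = 1/(-75529 + (-86 + 99)) = 1/(-75529 + 13) = 1/(-75516) = -1/75516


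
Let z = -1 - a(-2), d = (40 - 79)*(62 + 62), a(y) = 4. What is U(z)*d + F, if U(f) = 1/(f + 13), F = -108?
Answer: -1425/2 ≈ -712.50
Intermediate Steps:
d = -4836 (d = -39*124 = -4836)
z = -5 (z = -1 - 1*4 = -1 - 4 = -5)
U(f) = 1/(13 + f)
U(z)*d + F = -4836/(13 - 5) - 108 = -4836/8 - 108 = (1/8)*(-4836) - 108 = -1209/2 - 108 = -1425/2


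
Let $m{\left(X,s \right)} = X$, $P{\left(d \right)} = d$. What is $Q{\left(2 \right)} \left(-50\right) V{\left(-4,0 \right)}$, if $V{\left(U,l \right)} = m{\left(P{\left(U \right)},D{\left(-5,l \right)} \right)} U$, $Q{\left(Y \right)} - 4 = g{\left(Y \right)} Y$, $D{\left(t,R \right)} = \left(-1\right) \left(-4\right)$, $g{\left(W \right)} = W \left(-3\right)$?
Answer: $6400$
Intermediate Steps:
$g{\left(W \right)} = - 3 W$
$D{\left(t,R \right)} = 4$
$Q{\left(Y \right)} = 4 - 3 Y^{2}$ ($Q{\left(Y \right)} = 4 + - 3 Y Y = 4 - 3 Y^{2}$)
$V{\left(U,l \right)} = U^{2}$ ($V{\left(U,l \right)} = U U = U^{2}$)
$Q{\left(2 \right)} \left(-50\right) V{\left(-4,0 \right)} = \left(4 - 3 \cdot 2^{2}\right) \left(-50\right) \left(-4\right)^{2} = \left(4 - 12\right) \left(-50\right) 16 = \left(-8\right) \left(-50\right) 16 = 400 \cdot 16 = 6400$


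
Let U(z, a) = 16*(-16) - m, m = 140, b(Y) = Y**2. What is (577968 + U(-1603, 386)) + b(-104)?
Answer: 588388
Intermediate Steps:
U(z, a) = -396 (U(z, a) = 16*(-16) - 1*140 = -256 - 140 = -396)
(577968 + U(-1603, 386)) + b(-104) = (577968 - 396) + (-104)**2 = 577572 + 10816 = 588388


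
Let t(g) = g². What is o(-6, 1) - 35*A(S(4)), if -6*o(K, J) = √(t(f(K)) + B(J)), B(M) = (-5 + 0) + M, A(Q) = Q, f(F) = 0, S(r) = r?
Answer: -140 - I/3 ≈ -140.0 - 0.33333*I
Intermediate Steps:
B(M) = -5 + M
o(K, J) = -√(-5 + J)/6 (o(K, J) = -√(0² + (-5 + J))/6 = -√(0 + (-5 + J))/6 = -√(-5 + J)/6)
o(-6, 1) - 35*A(S(4)) = -√(-5 + 1)/6 - 35*4 = -I/3 - 140 = -140 - I/3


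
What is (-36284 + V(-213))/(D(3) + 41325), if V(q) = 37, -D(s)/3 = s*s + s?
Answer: -36247/41289 ≈ -0.87788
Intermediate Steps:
D(s) = -3*s - 3*s**2 (D(s) = -3*(s*s + s) = -3*(s**2 + s) = -3*(s + s**2) = -3*s - 3*s**2)
(-36284 + V(-213))/(D(3) + 41325) = (-36284 + 37)/(-3*3*(1 + 3) + 41325) = -36247/(-3*3*4 + 41325) = -36247/(-36 + 41325) = -36247/41289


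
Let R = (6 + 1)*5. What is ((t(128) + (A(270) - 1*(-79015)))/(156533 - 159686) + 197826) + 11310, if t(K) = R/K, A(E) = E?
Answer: 84393794909/403584 ≈ 2.0911e+5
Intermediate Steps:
R = 35 (R = 7*5 = 35)
t(K) = 35/K
((t(128) + (A(270) - 1*(-79015)))/(156533 - 159686) + 197826) + 11310 = ((35/128 + (270 - 1*(-79015)))/(156533 - 159686) + 197826) + 11310 = ((35*(1/128) + (270 + 79015))/(-3153) + 197826) + 11310 = ((35/128 + 79285)*(-1/3153) + 197826) + 11310 = ((10148515/128)*(-1/3153) + 197826) + 11310 = (-10148515/403584 + 197826) + 11310 = 79829259869/403584 + 11310 = 84393794909/403584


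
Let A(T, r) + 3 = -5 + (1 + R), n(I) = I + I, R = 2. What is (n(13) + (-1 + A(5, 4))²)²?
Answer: 3844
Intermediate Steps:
n(I) = 2*I
A(T, r) = -5 (A(T, r) = -3 + (-5 + (1 + 2)) = -3 + (-5 + 3) = -3 - 2 = -5)
(n(13) + (-1 + A(5, 4))²)² = (2*13 + (-1 - 5)²)² = (26 + (-6)²)² = (26 + 36)² = 62² = 3844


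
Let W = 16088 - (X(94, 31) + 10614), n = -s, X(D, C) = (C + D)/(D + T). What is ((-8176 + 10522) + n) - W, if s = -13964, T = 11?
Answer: 227581/21 ≈ 10837.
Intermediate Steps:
X(D, C) = (C + D)/(11 + D) (X(D, C) = (C + D)/(D + 11) = (C + D)/(11 + D))
n = 13964 (n = -1*(-13964) = 13964)
W = 114929/21 (W = 16088 - ((31 + 94)/(11 + 94) + 10614) = 16088 - (125/105 + 10614) = 16088 - ((1/105)*125 + 10614) = 16088 - (25/21 + 10614) = 16088 - 1*222919/21 = 16088 - 222919/21 = 114929/21 ≈ 5472.8)
((-8176 + 10522) + n) - W = ((-8176 + 10522) + 13964) - 1*114929/21 = (2346 + 13964) - 114929/21 = 16310 - 114929/21 = 227581/21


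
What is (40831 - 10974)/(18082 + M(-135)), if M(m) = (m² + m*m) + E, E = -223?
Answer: 29857/54309 ≈ 0.54976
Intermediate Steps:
M(m) = -223 + 2*m² (M(m) = (m² + m*m) - 223 = (m² + m²) - 223 = 2*m² - 223 = -223 + 2*m²)
(40831 - 10974)/(18082 + M(-135)) = (40831 - 10974)/(18082 + (-223 + 2*(-135)²)) = 29857/(18082 + (-223 + 2*18225)) = 29857/(18082 + (-223 + 36450)) = 29857/(18082 + 36227) = 29857/54309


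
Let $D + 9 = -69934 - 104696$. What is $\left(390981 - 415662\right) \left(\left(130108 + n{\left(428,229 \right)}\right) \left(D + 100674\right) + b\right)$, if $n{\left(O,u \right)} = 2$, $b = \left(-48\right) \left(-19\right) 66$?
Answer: $237518244169398$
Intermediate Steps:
$b = 60192$ ($b = 912 \cdot 66 = 60192$)
$D = -174639$ ($D = -9 - 174630 = -174639$)
$\left(390981 - 415662\right) \left(\left(130108 + n{\left(428,229 \right)}\right) \left(D + 100674\right) + b\right) = \left(390981 - 415662\right) \left(\left(130108 + 2\right) \left(-174639 + 100674\right) + 60192\right) = - 24681 \left(130110 \left(-73965\right) + 60192\right) = - 24681 \left(-9623586150 + 60192\right) = \left(-24681\right) \left(-9623525958\right) = 237518244169398$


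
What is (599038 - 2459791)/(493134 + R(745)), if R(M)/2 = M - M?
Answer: -620251/164378 ≈ -3.7733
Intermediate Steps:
R(M) = 0 (R(M) = 2*(M - M) = 2*0 = 0)
(599038 - 2459791)/(493134 + R(745)) = (599038 - 2459791)/(493134 + 0) = -1860753/493134 = -1860753*1/493134 = -620251/164378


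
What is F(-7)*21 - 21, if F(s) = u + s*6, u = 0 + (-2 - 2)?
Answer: -987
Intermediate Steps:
u = -4 (u = 0 - 4 = -4)
F(s) = -4 + 6*s (F(s) = -4 + s*6 = -4 + 6*s)
F(-7)*21 - 21 = (-4 + 6*(-7))*21 - 21 = (-4 - 42)*21 - 21 = -46*21 - 21 = -966 - 21 = -987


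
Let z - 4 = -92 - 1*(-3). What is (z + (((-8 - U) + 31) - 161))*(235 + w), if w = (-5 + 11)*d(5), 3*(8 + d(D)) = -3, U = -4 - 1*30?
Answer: -34209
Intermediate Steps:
U = -34 (U = -4 - 30 = -34)
d(D) = -9 (d(D) = -8 + (⅓)*(-3) = -8 - 1 = -9)
w = -54 (w = (-5 + 11)*(-9) = 6*(-9) = -54)
z = -85 (z = 4 + (-92 - 1*(-3)) = 4 + (-92 + 3) = 4 - 89 = -85)
(z + (((-8 - U) + 31) - 161))*(235 + w) = (-85 + (((-8 - 1*(-34)) + 31) - 161))*(235 - 54) = (-85 + (((-8 + 34) + 31) - 161))*181 = (-85 + ((26 + 31) - 161))*181 = (-85 + (57 - 161))*181 = (-85 - 104)*181 = -189*181 = -34209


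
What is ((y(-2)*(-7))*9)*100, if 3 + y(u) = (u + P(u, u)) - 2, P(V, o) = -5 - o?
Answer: 63000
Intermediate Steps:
y(u) = -10 (y(u) = -3 + ((u + (-5 - u)) - 2) = -3 + (-5 - 2) = -3 - 7 = -10)
((y(-2)*(-7))*9)*100 = (-10*(-7)*9)*100 = (70*9)*100 = 630*100 = 63000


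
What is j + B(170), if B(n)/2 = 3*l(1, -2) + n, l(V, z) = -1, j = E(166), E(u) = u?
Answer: 500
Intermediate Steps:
j = 166
B(n) = -6 + 2*n (B(n) = 2*(3*(-1) + n) = 2*(-3 + n) = -6 + 2*n)
j + B(170) = 166 + (-6 + 2*170) = 166 + (-6 + 340) = 166 + 334 = 500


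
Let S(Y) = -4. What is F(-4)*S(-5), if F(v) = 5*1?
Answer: -20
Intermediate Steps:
F(v) = 5
F(-4)*S(-5) = 5*(-4) = -20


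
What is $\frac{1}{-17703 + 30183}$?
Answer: $\frac{1}{12480} \approx 8.0128 \cdot 10^{-5}$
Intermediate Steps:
$\frac{1}{-17703 + 30183} = \frac{1}{12480}$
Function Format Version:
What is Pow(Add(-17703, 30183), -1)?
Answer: Rational(1, 12480) ≈ 8.0128e-5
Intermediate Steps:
Pow(Add(-17703, 30183), -1) = Pow(12480, -1) = Rational(1, 12480)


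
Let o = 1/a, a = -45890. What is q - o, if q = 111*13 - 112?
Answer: 61079591/45890 ≈ 1331.0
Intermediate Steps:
o = -1/45890 (o = 1/(-45890) = -1/45890 ≈ -2.1791e-5)
q = 1331 (q = 1443 - 112 = 1331)
q - o = 1331 - 1*(-1/45890) = 1331 + 1/45890 = 61079591/45890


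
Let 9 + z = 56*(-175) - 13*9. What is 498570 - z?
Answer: 508496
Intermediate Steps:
z = -9926 (z = -9 + (56*(-175) - 13*9) = -9 + (-9800 - 117) = -9 - 9917 = -9926)
498570 - z = 498570 - 1*(-9926) = 498570 + 9926 = 508496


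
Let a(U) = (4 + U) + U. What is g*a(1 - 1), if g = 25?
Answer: 100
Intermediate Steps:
a(U) = 4 + 2*U
g*a(1 - 1) = 25*(4 + 2*(1 - 1)) = 25*(4 + 2*0) = 25*(4 + 0) = 25*4 = 100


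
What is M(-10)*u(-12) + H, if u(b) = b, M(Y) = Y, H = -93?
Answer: 27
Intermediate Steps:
M(-10)*u(-12) + H = -10*(-12) - 93 = 120 - 93 = 27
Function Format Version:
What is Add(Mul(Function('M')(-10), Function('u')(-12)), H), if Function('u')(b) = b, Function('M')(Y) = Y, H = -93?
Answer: 27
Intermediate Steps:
Add(Mul(Function('M')(-10), Function('u')(-12)), H) = Add(Mul(-10, -12), -93) = Add(120, -93) = 27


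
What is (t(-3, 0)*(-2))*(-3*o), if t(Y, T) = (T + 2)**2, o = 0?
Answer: 0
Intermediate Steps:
t(Y, T) = (2 + T)**2
(t(-3, 0)*(-2))*(-3*o) = ((2 + 0)**2*(-2))*(-3*0) = (2**2*(-2))*0 = (4*(-2))*0 = -8*0 = 0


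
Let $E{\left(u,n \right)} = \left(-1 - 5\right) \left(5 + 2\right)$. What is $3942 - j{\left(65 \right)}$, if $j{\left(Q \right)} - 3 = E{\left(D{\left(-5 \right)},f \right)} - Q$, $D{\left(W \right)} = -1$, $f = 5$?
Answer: $4046$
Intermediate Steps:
$E{\left(u,n \right)} = -42$ ($E{\left(u,n \right)} = \left(-6\right) 7 = -42$)
$j{\left(Q \right)} = -39 - Q$ ($j{\left(Q \right)} = 3 - \left(42 + Q\right) = -39 - Q$)
$3942 - j{\left(65 \right)} = 3942 - \left(-39 - 65\right) = 3942 - -104 = 3942 + 104 = 4046$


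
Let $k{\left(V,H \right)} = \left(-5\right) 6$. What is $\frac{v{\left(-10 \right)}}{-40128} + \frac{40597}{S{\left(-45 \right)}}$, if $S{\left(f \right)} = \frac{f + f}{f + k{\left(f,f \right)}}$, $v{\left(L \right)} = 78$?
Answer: $\frac{678781801}{20064} \approx 33831.0$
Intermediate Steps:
$k{\left(V,H \right)} = -30$
$S{\left(f \right)} = \frac{2 f}{-30 + f}$ ($S{\left(f \right)} = \frac{f + f}{f - 30} = \frac{2 f}{-30 + f}$)
$\frac{v{\left(-10 \right)}}{-40128} + \frac{40597}{S{\left(-45 \right)}} = \frac{78}{-40128} + \frac{40597}{2 \left(-45\right) \frac{1}{-30 - 45}} = 78 \left(- \frac{1}{40128}\right) + \frac{40597}{2 \left(-45\right) \frac{1}{-75}} = - \frac{13}{6688} + \frac{40597}{2 \left(-45\right) \left(- \frac{1}{75}\right)} = - \frac{13}{6688} + \frac{40597}{\frac{6}{5}} = - \frac{13}{6688} + 40597 \cdot \frac{5}{6} = - \frac{13}{6688} + \frac{202985}{6} = \frac{678781801}{20064}$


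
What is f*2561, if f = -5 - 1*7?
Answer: -30732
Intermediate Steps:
f = -12 (f = -5 - 7 = -12)
f*2561 = -12*2561 = -30732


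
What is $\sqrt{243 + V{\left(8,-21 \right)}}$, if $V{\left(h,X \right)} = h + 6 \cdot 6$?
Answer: $\sqrt{287} \approx 16.941$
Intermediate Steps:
$V{\left(h,X \right)} = 36 + h$ ($V{\left(h,X \right)} = h + 36 = 36 + h$)
$\sqrt{243 + V{\left(8,-21 \right)}} = \sqrt{243 + \left(36 + 8\right)} = \sqrt{243 + 44} = \sqrt{287}$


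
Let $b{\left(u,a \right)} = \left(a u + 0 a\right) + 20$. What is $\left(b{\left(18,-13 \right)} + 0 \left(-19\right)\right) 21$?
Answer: $-4494$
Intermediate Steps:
$b{\left(u,a \right)} = 20 + a u$ ($b{\left(u,a \right)} = \left(a u + 0\right) + 20 = a u + 20 = 20 + a u$)
$\left(b{\left(18,-13 \right)} + 0 \left(-19\right)\right) 21 = \left(\left(20 - 234\right) + 0 \left(-19\right)\right) 21 = \left(\left(20 - 234\right) + 0\right) 21 = \left(-214 + 0\right) 21 = \left(-214\right) 21 = -4494$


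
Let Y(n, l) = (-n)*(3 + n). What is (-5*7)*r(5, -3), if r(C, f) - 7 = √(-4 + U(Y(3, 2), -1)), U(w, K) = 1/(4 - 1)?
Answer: -245 - 35*I*√33/3 ≈ -245.0 - 67.02*I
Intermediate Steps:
Y(n, l) = -n*(3 + n)
U(w, K) = ⅓ (U(w, K) = 1/3 = ⅓)
r(C, f) = 7 + I*√33/3 (r(C, f) = 7 + √(-4 + ⅓) = 7 + √(-11/3) = 7 + I*√33/3)
(-5*7)*r(5, -3) = (-5*7)*(7 + I*√33/3) = -35*(7 + I*√33/3) = -245 - 35*I*√33/3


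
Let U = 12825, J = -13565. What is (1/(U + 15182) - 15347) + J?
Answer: -809738383/28007 ≈ -28912.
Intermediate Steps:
(1/(U + 15182) - 15347) + J = (1/(12825 + 15182) - 15347) - 13565 = (1/28007 - 15347) - 13565 = -429823428/28007 - 13565 = -809738383/28007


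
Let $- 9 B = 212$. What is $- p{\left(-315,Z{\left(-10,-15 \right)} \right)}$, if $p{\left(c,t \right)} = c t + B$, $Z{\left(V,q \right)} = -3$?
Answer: $- \frac{8293}{9} \approx -921.44$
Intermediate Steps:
$B = - \frac{212}{9}$ ($B = \left(- \frac{1}{9}\right) 212 = - \frac{212}{9} \approx -23.556$)
$p{\left(c,t \right)} = - \frac{212}{9} + c t$ ($p{\left(c,t \right)} = c t - \frac{212}{9} = - \frac{212}{9} + c t$)
$- p{\left(-315,Z{\left(-10,-15 \right)} \right)} = - (- \frac{212}{9} - -945) = - (- \frac{212}{9} + 945) = \left(-1\right) \frac{8293}{9} = - \frac{8293}{9}$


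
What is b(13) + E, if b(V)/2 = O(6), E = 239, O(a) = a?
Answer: 251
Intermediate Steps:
b(V) = 12 (b(V) = 2*6 = 12)
b(13) + E = 12 + 239 = 251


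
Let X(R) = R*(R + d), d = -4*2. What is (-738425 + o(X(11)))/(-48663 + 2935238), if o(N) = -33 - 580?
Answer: -739038/2886575 ≈ -0.25603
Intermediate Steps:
d = -8
X(R) = R*(-8 + R) (X(R) = R*(R - 8) = R*(-8 + R))
o(N) = -613
(-738425 + o(X(11)))/(-48663 + 2935238) = (-738425 - 613)/(-48663 + 2935238) = -739038/2886575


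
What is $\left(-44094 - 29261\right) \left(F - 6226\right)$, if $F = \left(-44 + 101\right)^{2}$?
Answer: $218377835$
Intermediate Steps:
$F = 3249$ ($F = 57^{2} = 3249$)
$\left(-44094 - 29261\right) \left(F - 6226\right) = \left(-44094 - 29261\right) \left(3249 - 6226\right) = \left(-73355\right) \left(-2977\right) = 218377835$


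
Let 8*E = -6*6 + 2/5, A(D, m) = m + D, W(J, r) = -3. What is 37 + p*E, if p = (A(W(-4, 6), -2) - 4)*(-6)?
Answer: -2033/10 ≈ -203.30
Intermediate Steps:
A(D, m) = D + m
p = 54 (p = ((-3 - 2) - 4)*(-6) = (-5 - 4)*(-6) = -9*(-6) = 54)
E = -89/20 (E = (-6*6 + 2/5)/8 = (-36 + 2*(1/5))/8 = (-36 + 2/5)/8 = (1/8)*(-178/5) = -89/20 ≈ -4.4500)
37 + p*E = 37 + 54*(-89/20) = 37 - 2403/10 = -2033/10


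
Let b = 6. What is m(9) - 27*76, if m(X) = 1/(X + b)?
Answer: -30779/15 ≈ -2051.9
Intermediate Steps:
m(X) = 1/(6 + X) (m(X) = 1/(X + 6) = 1/(6 + X))
m(9) - 27*76 = 1/(6 + 9) - 27*76 = 1/15 - 2052 = -30779/15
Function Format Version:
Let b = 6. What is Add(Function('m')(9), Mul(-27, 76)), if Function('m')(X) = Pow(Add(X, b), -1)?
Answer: Rational(-30779, 15) ≈ -2051.9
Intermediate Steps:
Function('m')(X) = Pow(Add(6, X), -1) (Function('m')(X) = Pow(Add(X, 6), -1) = Pow(Add(6, X), -1))
Add(Function('m')(9), Mul(-27, 76)) = Add(Pow(Add(6, 9), -1), Mul(-27, 76)) = Add(Pow(15, -1), -2052) = Add(Rational(1, 15), -2052) = Rational(-30779, 15)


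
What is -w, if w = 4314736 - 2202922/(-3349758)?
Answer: -7226661818405/1674879 ≈ -4.3147e+6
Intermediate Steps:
w = 7226661818405/1674879 (w = 4314736 - 2202922*(-1/3349758) = 4314736 + 1101461/1674879 = 7226661818405/1674879 ≈ 4.3147e+6)
-w = -1*7226661818405/1674879 = -7226661818405/1674879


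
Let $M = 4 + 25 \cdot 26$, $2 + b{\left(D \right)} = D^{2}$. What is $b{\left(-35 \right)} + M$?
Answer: $1877$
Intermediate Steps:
$b{\left(D \right)} = -2 + D^{2}$
$M = 654$ ($M = 4 + 650 = 654$)
$b{\left(-35 \right)} + M = \left(-2 + \left(-35\right)^{2}\right) + 654 = \left(-2 + 1225\right) + 654 = 1223 + 654 = 1877$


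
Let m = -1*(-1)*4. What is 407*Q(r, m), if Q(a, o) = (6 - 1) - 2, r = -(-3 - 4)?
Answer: 1221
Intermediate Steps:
r = 7 (r = -1*(-7) = 7)
m = 4 (m = 1*4 = 4)
Q(a, o) = 3 (Q(a, o) = 5 - 2 = 3)
407*Q(r, m) = 407*3 = 1221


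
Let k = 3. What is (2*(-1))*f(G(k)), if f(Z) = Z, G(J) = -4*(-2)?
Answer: -16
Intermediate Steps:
G(J) = 8
(2*(-1))*f(G(k)) = (2*(-1))*8 = -2*8 = -16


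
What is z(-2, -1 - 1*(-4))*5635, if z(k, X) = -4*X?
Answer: -67620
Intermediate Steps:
z(-2, -1 - 1*(-4))*5635 = -4*(-1 - 1*(-4))*5635 = -4*(-1 + 4)*5635 = -4*3*5635 = -12*5635 = -67620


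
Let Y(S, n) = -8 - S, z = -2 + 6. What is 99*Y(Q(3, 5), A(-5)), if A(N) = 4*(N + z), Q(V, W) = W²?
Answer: -3267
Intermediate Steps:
z = 4
A(N) = 16 + 4*N (A(N) = 4*(N + 4) = 4*(4 + N) = 16 + 4*N)
99*Y(Q(3, 5), A(-5)) = 99*(-8 - 1*5²) = 99*(-8 - 1*25) = 99*(-8 - 25) = 99*(-33) = -3267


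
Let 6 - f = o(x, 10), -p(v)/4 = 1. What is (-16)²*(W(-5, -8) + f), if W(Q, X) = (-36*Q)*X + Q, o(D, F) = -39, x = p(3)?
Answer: -358400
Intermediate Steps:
p(v) = -4 (p(v) = -4*1 = -4)
x = -4
W(Q, X) = Q - 36*Q*X (W(Q, X) = -36*Q*X + Q = Q - 36*Q*X)
f = 45 (f = 6 - 1*(-39) = 6 + 39 = 45)
(-16)²*(W(-5, -8) + f) = (-16)²*(-5*(1 - 36*(-8)) + 45) = 256*(-5*(1 + 288) + 45) = 256*(-5*289 + 45) = 256*(-1445 + 45) = 256*(-1400) = -358400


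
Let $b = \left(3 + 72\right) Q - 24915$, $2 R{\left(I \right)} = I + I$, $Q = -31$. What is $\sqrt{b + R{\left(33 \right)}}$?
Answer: $3 i \sqrt{3023} \approx 164.95 i$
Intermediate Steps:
$R{\left(I \right)} = I$ ($R{\left(I \right)} = \frac{I + I}{2} = \frac{2 I}{2} = I$)
$b = -27240$ ($b = \left(3 + 72\right) \left(-31\right) - 24915 = 75 \left(-31\right) - 24915 = -2325 - 24915 = -27240$)
$\sqrt{b + R{\left(33 \right)}} = \sqrt{-27240 + 33} = \sqrt{-27207} = 3 i \sqrt{3023}$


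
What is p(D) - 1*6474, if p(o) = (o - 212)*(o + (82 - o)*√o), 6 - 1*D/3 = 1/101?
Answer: -101609829/10201 - 1394071789*√1515/1030301 ≈ -62626.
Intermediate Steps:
D = 1815/101 (D = 18 - 3/101 = 1815/101 ≈ 17.970)
p(o) = (-212 + o)*(o + √o*(82 - o))
p(D) - 1*6474 = ((1815/101)² - (1815/101)^(5/2) - 191224*√1515/101 - 212*1815/101 + 294*(1815/101)^(3/2)) - 1*6474 = (3294225/10201 - 36236475*√1515/1030301 - 191224*√1515/101 - 384780/101 + 294*(19965*√1515/10201)) - 6474 = (3294225/10201 - 36236475*√1515/1030301 - 191224*√1515/101 - 384780/101 + 5869710*√1515/10201) - 6474 = (-35568555/10201 - 1394071789*√1515/1030301) - 6474 = -101609829/10201 - 1394071789*√1515/1030301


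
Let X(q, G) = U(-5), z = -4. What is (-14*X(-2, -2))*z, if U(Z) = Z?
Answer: -280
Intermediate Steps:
X(q, G) = -5
(-14*X(-2, -2))*z = -14*(-5)*(-4) = 70*(-4) = -280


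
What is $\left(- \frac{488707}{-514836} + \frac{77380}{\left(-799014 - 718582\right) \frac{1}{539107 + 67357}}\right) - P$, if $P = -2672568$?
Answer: $\frac{515988172436016565}{195328263564} \approx 2.6416 \cdot 10^{6}$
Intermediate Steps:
$\left(- \frac{488707}{-514836} + \frac{77380}{\left(-799014 - 718582\right) \frac{1}{539107 + 67357}}\right) - P = \left(- \frac{488707}{-514836} + \frac{77380}{\left(-799014 - 718582\right) \frac{1}{539107 + 67357}}\right) - -2672568 = \left(\left(-488707\right) \left(- \frac{1}{514836}\right) + \frac{77380}{\left(-1517596\right) \frac{1}{606464}}\right) + 2672568 = \left(\frac{488707}{514836} + \frac{77380}{\left(-1517596\right) \frac{1}{606464}}\right) + 2672568 = \left(\frac{488707}{514836} + \frac{77380}{- \frac{379399}{151616}}\right) + 2672568 = \left(\frac{488707}{514836} + 77380 \left(- \frac{151616}{379399}\right)\right) + 2672568 = \left(\frac{488707}{514836} - \frac{11732046080}{379399}\right) + 2672568 = - \frac{6039894260695787}{195328263564} + 2672568 = \frac{515988172436016565}{195328263564}$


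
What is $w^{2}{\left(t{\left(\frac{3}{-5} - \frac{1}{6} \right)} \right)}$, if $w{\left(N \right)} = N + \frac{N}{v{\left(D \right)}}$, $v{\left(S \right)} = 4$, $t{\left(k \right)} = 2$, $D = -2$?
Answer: $\frac{25}{4} \approx 6.25$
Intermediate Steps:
$w{\left(N \right)} = \frac{5 N}{4}$ ($w{\left(N \right)} = N + \frac{N}{4} = \frac{5 N}{4}$)
$w^{2}{\left(t{\left(\frac{3}{-5} - \frac{1}{6} \right)} \right)} = \left(\frac{5}{4} \cdot 2\right)^{2} = \left(\frac{5}{2}\right)^{2} = \frac{25}{4}$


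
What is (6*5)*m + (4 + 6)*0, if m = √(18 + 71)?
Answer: 30*√89 ≈ 283.02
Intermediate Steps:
m = √89 ≈ 9.4340
(6*5)*m + (4 + 6)*0 = (6*5)*√89 + (4 + 6)*0 = 30*√89 + 10*0 = 30*√89 + 0 = 30*√89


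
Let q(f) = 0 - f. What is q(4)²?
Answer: 16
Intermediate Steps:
q(f) = -f
q(4)² = (-1*4)² = (-4)² = 16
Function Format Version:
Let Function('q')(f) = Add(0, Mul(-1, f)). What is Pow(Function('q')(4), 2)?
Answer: 16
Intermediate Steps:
Function('q')(f) = Mul(-1, f)
Pow(Function('q')(4), 2) = Pow(Mul(-1, 4), 2) = Pow(-4, 2) = 16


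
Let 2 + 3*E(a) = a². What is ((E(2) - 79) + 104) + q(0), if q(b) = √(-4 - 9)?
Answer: 77/3 + I*√13 ≈ 25.667 + 3.6056*I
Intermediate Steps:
q(b) = I*√13 (q(b) = √(-13) = I*√13)
E(a) = -⅔ + a²/3
((E(2) - 79) + 104) + q(0) = (((-⅔ + (⅓)*2²) - 79) + 104) + I*√13 = (((-⅔ + (⅓)*4) - 79) + 104) + I*√13 = (((-⅔ + 4/3) - 79) + 104) + I*√13 = ((⅔ - 79) + 104) + I*√13 = (-235/3 + 104) + I*√13 = 77/3 + I*√13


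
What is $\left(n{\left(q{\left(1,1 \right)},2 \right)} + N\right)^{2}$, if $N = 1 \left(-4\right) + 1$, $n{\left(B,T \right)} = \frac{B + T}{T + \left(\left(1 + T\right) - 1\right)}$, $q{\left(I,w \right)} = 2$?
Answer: $4$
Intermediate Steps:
$n{\left(B,T \right)} = \frac{B + T}{2 T}$ ($n{\left(B,T \right)} = \frac{B + T}{T + T} = \frac{B + T}{2 T}$)
$N = -3$ ($N = -4 + 1 = -3$)
$\left(n{\left(q{\left(1,1 \right)},2 \right)} + N\right)^{2} = \left(\frac{2 + 2}{2 \cdot 2} - 3\right)^{2} = \left(\frac{1}{2} \cdot \frac{1}{2} \cdot 4 - 3\right)^{2} = \left(1 - 3\right)^{2} = \left(-2\right)^{2} = 4$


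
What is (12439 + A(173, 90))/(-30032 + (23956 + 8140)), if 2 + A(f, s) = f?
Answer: 6305/1032 ≈ 6.1095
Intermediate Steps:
A(f, s) = -2 + f
(12439 + A(173, 90))/(-30032 + (23956 + 8140)) = (12439 + (-2 + 173))/(-30032 + (23956 + 8140)) = (12439 + 171)/(-30032 + 32096) = 12610/2064 = 12610*(1/2064) = 6305/1032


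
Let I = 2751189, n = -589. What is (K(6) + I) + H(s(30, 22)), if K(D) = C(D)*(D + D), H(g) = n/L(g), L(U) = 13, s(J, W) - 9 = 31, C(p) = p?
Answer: 35765804/13 ≈ 2.7512e+6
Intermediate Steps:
s(J, W) = 40 (s(J, W) = 9 + 31 = 40)
H(g) = -589/13
K(D) = 2*D² (K(D) = D*(D + D) = D*(2*D) = 2*D²)
(K(6) + I) + H(s(30, 22)) = (2*6² + 2751189) - 589/13 = (2*36 + 2751189) - 589/13 = (72 + 2751189) - 589/13 = 2751261 - 589/13 = 35765804/13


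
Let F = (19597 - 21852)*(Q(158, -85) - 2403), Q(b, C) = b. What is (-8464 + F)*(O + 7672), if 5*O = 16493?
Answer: 277227665383/5 ≈ 5.5446e+10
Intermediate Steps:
O = 16493/5 (O = (1/5)*16493 = 16493/5 ≈ 3298.6)
F = 5062475 (F = (19597 - 21852)*(158 - 2403) = -2255*(-2245) = 5062475)
(-8464 + F)*(O + 7672) = (-8464 + 5062475)*(16493/5 + 7672) = 5054011*(54853/5) = 277227665383/5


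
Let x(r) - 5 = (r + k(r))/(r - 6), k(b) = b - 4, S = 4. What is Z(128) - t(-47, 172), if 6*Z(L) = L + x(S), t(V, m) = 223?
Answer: -1207/6 ≈ -201.17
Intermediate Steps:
k(b) = -4 + b
x(r) = 5 + (-4 + 2*r)/(-6 + r) (x(r) = 5 + (r + (-4 + r))/(r - 6) = 5 + (-4 + 2*r)/(-6 + r))
Z(L) = 1/2 + L/6 (Z(L) = (L + (-34 + 7*4)/(-6 + 4))/6 = (L + (-34 + 28)/(-2))/6 = (L - 1/2*(-6))/6 = (L + 3)/6 = (3 + L)/6 = 1/2 + L/6)
Z(128) - t(-47, 172) = (1/2 + (1/6)*128) - 1*223 = (1/2 + 64/3) - 223 = 131/6 - 223 = -1207/6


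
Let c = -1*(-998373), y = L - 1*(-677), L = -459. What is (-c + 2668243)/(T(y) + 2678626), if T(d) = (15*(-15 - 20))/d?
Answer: 364031660/583939943 ≈ 0.62341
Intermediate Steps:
y = 218 (y = -459 - 1*(-677) = -459 + 677 = 218)
c = 998373
T(d) = -525/d (T(d) = (15*(-35))/d = -525/d)
(-c + 2668243)/(T(y) + 2678626) = (-1*998373 + 2668243)/(-525/218 + 2678626) = (-998373 + 2668243)/(-525*1/218 + 2678626) = 1669870/(-525/218 + 2678626) = 1669870/(583939943/218) = 1669870*(218/583939943) = 364031660/583939943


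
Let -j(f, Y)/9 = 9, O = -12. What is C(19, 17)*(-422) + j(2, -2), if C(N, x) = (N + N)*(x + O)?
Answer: -80261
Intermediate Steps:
j(f, Y) = -81 (j(f, Y) = -9*9 = -81)
C(N, x) = 2*N*(-12 + x) (C(N, x) = (N + N)*(x - 12) = (2*N)*(-12 + x) = 2*N*(-12 + x))
C(19, 17)*(-422) + j(2, -2) = (2*19*(-12 + 17))*(-422) - 81 = (2*19*5)*(-422) - 81 = 190*(-422) - 81 = -80180 - 81 = -80261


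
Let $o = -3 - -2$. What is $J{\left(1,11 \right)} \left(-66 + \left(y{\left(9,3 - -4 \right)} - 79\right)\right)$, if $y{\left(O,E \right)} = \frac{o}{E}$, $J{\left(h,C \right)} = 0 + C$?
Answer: $- \frac{11176}{7} \approx -1596.6$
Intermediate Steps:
$o = -1$ ($o = -3 + 2 = -1$)
$J{\left(h,C \right)} = C$
$y{\left(O,E \right)} = - \frac{1}{E}$
$J{\left(1,11 \right)} \left(-66 + \left(y{\left(9,3 - -4 \right)} - 79\right)\right) = 11 \left(-66 - \left(79 + \frac{1}{3 - -4}\right)\right) = 11 \left(-66 - \left(79 + \frac{1}{3 + 4}\right)\right) = 11 \left(-66 - \frac{554}{7}\right) = 11 \left(- \frac{1016}{7}\right) = - \frac{11176}{7}$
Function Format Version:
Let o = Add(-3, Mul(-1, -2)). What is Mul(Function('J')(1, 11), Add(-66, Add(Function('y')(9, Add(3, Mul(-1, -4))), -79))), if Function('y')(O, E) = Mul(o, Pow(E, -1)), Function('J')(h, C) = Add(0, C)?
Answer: Rational(-11176, 7) ≈ -1596.6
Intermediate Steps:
o = -1 (o = Add(-3, 2) = -1)
Function('J')(h, C) = C
Function('y')(O, E) = Mul(-1, Pow(E, -1))
Mul(Function('J')(1, 11), Add(-66, Add(Function('y')(9, Add(3, Mul(-1, -4))), -79))) = Mul(11, Add(-66, Add(Mul(-1, Pow(Add(3, Mul(-1, -4)), -1)), -79))) = Mul(11, Add(-66, Add(Mul(-1, Pow(Add(3, 4), -1)), -79))) = Mul(11, Add(-66, Add(Mul(-1, Pow(7, -1)), -79))) = Mul(11, Add(-66, Add(Mul(-1, Rational(1, 7)), -79))) = Mul(11, Add(-66, Add(Rational(-1, 7), -79))) = Mul(11, Add(-66, Rational(-554, 7))) = Mul(11, Rational(-1016, 7)) = Rational(-11176, 7)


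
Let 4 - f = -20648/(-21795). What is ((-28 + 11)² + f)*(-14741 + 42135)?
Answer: 174370672078/21795 ≈ 8.0005e+6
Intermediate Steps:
f = 66532/21795 (f = 4 - (-20648)/(-21795) = 4 - (-20648)*(-1)/21795 = 4 - 1*20648/21795 = 4 - 20648/21795 = 66532/21795 ≈ 3.0526)
((-28 + 11)² + f)*(-14741 + 42135) = ((-28 + 11)² + 66532/21795)*(-14741 + 42135) = ((-17)² + 66532/21795)*27394 = (289 + 66532/21795)*27394 = (6365287/21795)*27394 = 174370672078/21795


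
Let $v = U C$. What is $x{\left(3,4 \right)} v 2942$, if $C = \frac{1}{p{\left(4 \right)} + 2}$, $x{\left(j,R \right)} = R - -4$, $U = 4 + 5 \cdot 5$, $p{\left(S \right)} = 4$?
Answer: $\frac{341272}{3} \approx 1.1376 \cdot 10^{5}$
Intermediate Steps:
$U = 29$ ($U = 4 + 25 = 29$)
$x{\left(j,R \right)} = 4 + R$ ($x{\left(j,R \right)} = R + 4 = 4 + R$)
$C = \frac{1}{6}$ ($C = \frac{1}{4 + 2} = \frac{1}{6} \approx 0.16667$)
$v = \frac{29}{6}$ ($v = 29 \cdot \frac{1}{6} = \frac{29}{6} \approx 4.8333$)
$x{\left(3,4 \right)} v 2942 = \left(4 + 4\right) \frac{29}{6} \cdot 2942 = 8 \cdot \frac{29}{6} \cdot 2942 = \frac{116}{3} \cdot 2942 = \frac{341272}{3}$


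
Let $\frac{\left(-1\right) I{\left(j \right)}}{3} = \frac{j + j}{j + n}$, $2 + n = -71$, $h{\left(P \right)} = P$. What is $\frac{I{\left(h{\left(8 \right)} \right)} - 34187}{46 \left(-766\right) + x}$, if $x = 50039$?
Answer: $- \frac{2222107}{962195} \approx -2.3094$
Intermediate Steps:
$n = -73$ ($n = -2 - 71 = -73$)
$I{\left(j \right)} = - \frac{6 j}{-73 + j}$ ($I{\left(j \right)} = - 3 \frac{j + j}{j - 73} = - 3 \frac{2 j}{-73 + j} = - \frac{6 j}{-73 + j}$)
$\frac{I{\left(h{\left(8 \right)} \right)} - 34187}{46 \left(-766\right) + x} = \frac{\left(-6\right) 8 \frac{1}{-73 + 8} - 34187}{46 \left(-766\right) + 50039} = \frac{\left(-6\right) 8 \frac{1}{-65} - 34187}{-35236 + 50039} = \frac{\left(-6\right) 8 \left(- \frac{1}{65}\right) - 34187}{14803} = \left(\frac{48}{65} - 34187\right) \frac{1}{14803} = \left(- \frac{2222107}{65}\right) \frac{1}{14803} = - \frac{2222107}{962195}$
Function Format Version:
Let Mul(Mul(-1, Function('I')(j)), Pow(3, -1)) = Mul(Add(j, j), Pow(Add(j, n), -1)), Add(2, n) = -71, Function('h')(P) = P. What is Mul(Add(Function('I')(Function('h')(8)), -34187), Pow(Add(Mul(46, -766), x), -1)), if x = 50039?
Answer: Rational(-2222107, 962195) ≈ -2.3094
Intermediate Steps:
n = -73 (n = Add(-2, -71) = -73)
Function('I')(j) = Mul(-6, j, Pow(Add(-73, j), -1)) (Function('I')(j) = Mul(-3, Mul(Add(j, j), Pow(Add(j, -73), -1))) = Mul(-3, Mul(Mul(2, j), Pow(Add(-73, j), -1))) = Mul(-3, Mul(2, j, Pow(Add(-73, j), -1))) = Mul(-6, j, Pow(Add(-73, j), -1)))
Mul(Add(Function('I')(Function('h')(8)), -34187), Pow(Add(Mul(46, -766), x), -1)) = Mul(Add(Mul(-6, 8, Pow(Add(-73, 8), -1)), -34187), Pow(Add(Mul(46, -766), 50039), -1)) = Mul(Add(Mul(-6, 8, Pow(-65, -1)), -34187), Pow(Add(-35236, 50039), -1)) = Mul(Add(Mul(-6, 8, Rational(-1, 65)), -34187), Pow(14803, -1)) = Mul(Add(Rational(48, 65), -34187), Rational(1, 14803)) = Mul(Rational(-2222107, 65), Rational(1, 14803)) = Rational(-2222107, 962195)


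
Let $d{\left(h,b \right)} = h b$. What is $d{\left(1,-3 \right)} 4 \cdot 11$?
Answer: $-132$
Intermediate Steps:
$d{\left(h,b \right)} = b h$
$d{\left(1,-3 \right)} 4 \cdot 11 = \left(-3\right) 1 \cdot 4 \cdot 11 = \left(-3\right) 4 \cdot 11 = \left(-12\right) 11 = -132$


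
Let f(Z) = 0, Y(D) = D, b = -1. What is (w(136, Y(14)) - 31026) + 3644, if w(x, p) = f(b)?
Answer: -27382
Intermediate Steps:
w(x, p) = 0
(w(136, Y(14)) - 31026) + 3644 = (0 - 31026) + 3644 = -31026 + 3644 = -27382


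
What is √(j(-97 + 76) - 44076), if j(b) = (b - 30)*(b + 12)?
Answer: I*√43617 ≈ 208.85*I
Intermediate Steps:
j(b) = (-30 + b)*(12 + b)
√(j(-97 + 76) - 44076) = √((-360 + (-97 + 76)² - 18*(-97 + 76)) - 44076) = √((-360 + (-21)² - 18*(-21)) - 44076) = √((-360 + 441 + 378) - 44076) = √(459 - 44076) = √(-43617) = I*√43617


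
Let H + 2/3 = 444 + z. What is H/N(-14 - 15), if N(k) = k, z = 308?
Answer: -2254/87 ≈ -25.908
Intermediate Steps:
H = 2254/3 (H = -2/3 + (444 + 308) = -2/3 + 752 = 2254/3 ≈ 751.33)
H/N(-14 - 15) = 2254/(3*(-14 - 15)) = (2254/3)/(-29) = (2254/3)*(-1/29) = -2254/87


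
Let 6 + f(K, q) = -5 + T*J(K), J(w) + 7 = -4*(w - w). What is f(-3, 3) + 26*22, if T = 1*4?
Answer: 533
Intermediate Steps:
T = 4
J(w) = -7 (J(w) = -7 - 4*(w - w) = -7 - 4*0 = -7 + 0 = -7)
f(K, q) = -39 (f(K, q) = -6 + (-5 + 4*(-7)) = -6 + (-5 - 28) = -6 - 33 = -39)
f(-3, 3) + 26*22 = -39 + 26*22 = -39 + 572 = 533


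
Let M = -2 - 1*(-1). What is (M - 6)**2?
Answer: 49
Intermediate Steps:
M = -1 (M = -2 + 1 = -1)
(M - 6)**2 = (-1 - 6)**2 = (-7)**2 = 49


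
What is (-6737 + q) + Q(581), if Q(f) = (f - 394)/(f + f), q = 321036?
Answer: 365215625/1162 ≈ 3.1430e+5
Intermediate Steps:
Q(f) = (-394 + f)/(2*f) (Q(f) = (-394 + f)/((2*f)) = (-394 + f)*(1/(2*f)) = (-394 + f)/(2*f))
(-6737 + q) + Q(581) = (-6737 + 321036) + (½)*(-394 + 581)/581 = 314299 + (½)*(1/581)*187 = 314299 + 187/1162 = 365215625/1162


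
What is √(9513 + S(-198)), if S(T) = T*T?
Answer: 3*√5413 ≈ 220.72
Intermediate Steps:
S(T) = T²
√(9513 + S(-198)) = √(9513 + (-198)²) = √(9513 + 39204) = √48717 = 3*√5413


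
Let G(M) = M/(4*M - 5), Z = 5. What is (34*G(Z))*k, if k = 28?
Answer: 952/3 ≈ 317.33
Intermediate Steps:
G(M) = M/(-5 + 4*M)
(34*G(Z))*k = (34*(5/(-5 + 4*5)))*28 = (34*(5/(-5 + 20)))*28 = (34*(5/15))*28 = (34*(5*(1/15)))*28 = (34*(⅓))*28 = (34/3)*28 = 952/3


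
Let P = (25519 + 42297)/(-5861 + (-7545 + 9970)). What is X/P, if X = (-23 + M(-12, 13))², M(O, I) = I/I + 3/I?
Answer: -68796451/2865226 ≈ -24.011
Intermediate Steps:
M(O, I) = 1 + 3/I
X = 80089/169 (X = (-23 + (3 + 13)/13)² = (-23 + (1/13)*16)² = (-23 + 16/13)² = (-283/13)² = 80089/169 ≈ 473.90)
P = -16954/859 (P = 67816/(-5861 + 2425) = 67816/(-3436) = 67816*(-1/3436) = -16954/859 ≈ -19.737)
X/P = 80089/(169*(-16954/859)) = (80089/169)*(-859/16954) = -68796451/2865226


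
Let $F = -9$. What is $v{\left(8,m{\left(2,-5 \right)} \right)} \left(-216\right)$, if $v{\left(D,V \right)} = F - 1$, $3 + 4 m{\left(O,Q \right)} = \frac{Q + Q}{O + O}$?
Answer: $2160$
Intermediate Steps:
$m{\left(O,Q \right)} = - \frac{3}{4} + \frac{Q}{4 O}$ ($m{\left(O,Q \right)} = - \frac{3}{4} + \frac{\left(Q + Q\right) \frac{1}{O + O}}{4} = - \frac{3}{4} + \frac{2 Q \frac{1}{2 O}}{4} = - \frac{3}{4} + \frac{Q \frac{1}{O}}{4} = - \frac{3}{4} + \frac{Q}{4 O}$)
$v{\left(D,V \right)} = -10$ ($v{\left(D,V \right)} = -9 - 1 = -10$)
$v{\left(8,m{\left(2,-5 \right)} \right)} \left(-216\right) = \left(-10\right) \left(-216\right) = 2160$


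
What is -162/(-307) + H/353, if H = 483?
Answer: 205467/108371 ≈ 1.8960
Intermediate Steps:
-162/(-307) + H/353 = -162/(-307) + 483/353 = -162*(-1/307) + 483*(1/353) = 162/307 + 483/353 = 205467/108371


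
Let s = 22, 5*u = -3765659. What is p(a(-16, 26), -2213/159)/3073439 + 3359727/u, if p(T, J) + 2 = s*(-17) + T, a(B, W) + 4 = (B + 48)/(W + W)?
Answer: -671203111655133/150455802006913 ≈ -4.4611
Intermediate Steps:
u = -3765659/5 (u = (1/5)*(-3765659) = -3765659/5 ≈ -7.5313e+5)
a(B, W) = -4 + (48 + B)/(2*W) (a(B, W) = -4 + (B + 48)/(W + W) = -4 + (48 + B)/((2*W)) = -4 + (48 + B)*(1/(2*W)) = -4 + (48 + B)/(2*W))
p(T, J) = -376 + T (p(T, J) = -2 + (22*(-17) + T) = -2 + (-374 + T) = -376 + T)
p(a(-16, 26), -2213/159)/3073439 + 3359727/u = (-376 + (1/2)*(48 - 16 - 8*26)/26)/3073439 + 3359727/(-3765659/5) = (-376 + (1/2)*(1/26)*(48 - 16 - 208))*(1/3073439) + 3359727*(-5/3765659) = (-376 + (1/2)*(1/26)*(-176))*(1/3073439) - 16798635/3765659 = (-376 - 44/13)*(1/3073439) - 16798635/3765659 = -4932/13*1/3073439 - 16798635/3765659 = -4932/39954707 - 16798635/3765659 = -671203111655133/150455802006913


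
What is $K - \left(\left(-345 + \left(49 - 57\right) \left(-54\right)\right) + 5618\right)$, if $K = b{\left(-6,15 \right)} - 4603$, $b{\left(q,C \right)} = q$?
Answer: $-10314$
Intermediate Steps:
$K = -4609$ ($K = -6 - 4603 = -4609$)
$K - \left(\left(-345 + \left(49 - 57\right) \left(-54\right)\right) + 5618\right) = -4609 - \left(\left(-345 + \left(49 - 57\right) \left(-54\right)\right) + 5618\right) = -4609 - \left(\left(-345 - -432\right) + 5618\right) = -4609 - \left(\left(-345 + 432\right) + 5618\right) = -4609 - \left(87 + 5618\right) = -4609 - 5705 = -10314$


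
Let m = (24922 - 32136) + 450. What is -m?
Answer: 6764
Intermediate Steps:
m = -6764 (m = -7214 + 450 = -6764)
-m = -1*(-6764) = 6764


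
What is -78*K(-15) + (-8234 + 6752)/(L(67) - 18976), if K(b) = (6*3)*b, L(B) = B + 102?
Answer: 132025634/6269 ≈ 21060.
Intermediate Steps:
L(B) = 102 + B
K(b) = 18*b
-78*K(-15) + (-8234 + 6752)/(L(67) - 18976) = -1404*(-15) + (-8234 + 6752)/((102 + 67) - 18976) = -78*(-270) - 1482/(169 - 18976) = 21060 - 1482/(-18807) = 21060 - 1482*(-1/18807) = 21060 + 494/6269 = 132025634/6269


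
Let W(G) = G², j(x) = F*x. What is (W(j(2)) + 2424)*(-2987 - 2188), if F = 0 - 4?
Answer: -12875400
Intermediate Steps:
F = -4
j(x) = -4*x
(W(j(2)) + 2424)*(-2987 - 2188) = ((-4*2)² + 2424)*(-2987 - 2188) = ((-8)² + 2424)*(-5175) = (64 + 2424)*(-5175) = 2488*(-5175) = -12875400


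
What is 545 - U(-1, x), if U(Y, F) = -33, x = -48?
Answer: 578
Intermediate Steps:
545 - U(-1, x) = 545 - 1*(-33) = 545 + 33 = 578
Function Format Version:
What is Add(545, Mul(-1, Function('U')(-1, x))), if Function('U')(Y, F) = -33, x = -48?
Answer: 578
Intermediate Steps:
Add(545, Mul(-1, Function('U')(-1, x))) = Add(545, Mul(-1, -33)) = Add(545, 33) = 578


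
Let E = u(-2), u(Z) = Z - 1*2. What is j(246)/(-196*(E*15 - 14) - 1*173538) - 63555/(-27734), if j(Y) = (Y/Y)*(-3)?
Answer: 2526872268/1102662239 ≈ 2.2916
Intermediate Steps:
u(Z) = -2 + Z (u(Z) = Z - 2 = -2 + Z)
E = -4 (E = -2 - 2 = -4)
j(Y) = -3 (j(Y) = 1*(-3) = -3)
j(246)/(-196*(E*15 - 14) - 1*173538) - 63555/(-27734) = -3/(-196*(-4*15 - 14) - 1*173538) - 63555/(-27734) = -3/(-196*(-60 - 14) - 173538) - 63555*(-1/27734) = -3/(-196*(-74) - 173538) + 63555/27734 = -3/(14504 - 173538) + 63555/27734 = -3/(-159034) + 63555/27734 = -3*(-1/159034) + 63555/27734 = 3/159034 + 63555/27734 = 2526872268/1102662239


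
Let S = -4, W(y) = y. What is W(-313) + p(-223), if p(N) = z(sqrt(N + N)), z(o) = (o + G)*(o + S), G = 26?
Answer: -863 + 22*I*sqrt(446) ≈ -863.0 + 464.61*I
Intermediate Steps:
z(o) = (-4 + o)*(26 + o) (z(o) = (o + 26)*(o - 4) = (26 + o)*(-4 + o) = (-4 + o)*(26 + o))
p(N) = -104 + 2*N + 22*sqrt(2)*sqrt(N) (p(N) = -104 + (sqrt(N + N))**2 + 22*sqrt(N + N) = -104 + (sqrt(2*N))**2 + 22*sqrt(2*N) = -104 + (sqrt(2)*sqrt(N))**2 + 22*(sqrt(2)*sqrt(N)) = -104 + 2*N + 22*sqrt(2)*sqrt(N))
W(-313) + p(-223) = -313 + (-104 + 2*(-223) + 22*sqrt(2)*sqrt(-223)) = -313 + (-104 - 446 + 22*sqrt(2)*(I*sqrt(223))) = -313 + (-104 - 446 + 22*I*sqrt(446)) = -313 + (-550 + 22*I*sqrt(446)) = -863 + 22*I*sqrt(446)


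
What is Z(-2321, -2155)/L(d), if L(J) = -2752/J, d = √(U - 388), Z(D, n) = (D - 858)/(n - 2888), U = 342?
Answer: -3179*I*√46/13878336 ≈ -0.0015536*I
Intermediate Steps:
Z(D, n) = (-858 + D)/(-2888 + n)
d = I*√46 (d = √(342 - 388) = √(-46) = I*√46 ≈ 6.7823*I)
Z(-2321, -2155)/L(d) = ((-858 - 2321)/(-2888 - 2155))/((-2752*(-I*√46/46))) = (-3179/(-5043))/((-(-1376)*I*√46/23)) = (-1/5043*(-3179))/((1376*I*√46/23)) = 3179*(-I*√46/2752)/5043 = -3179*I*√46/13878336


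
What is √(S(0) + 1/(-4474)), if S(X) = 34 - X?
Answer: √680562510/4474 ≈ 5.8309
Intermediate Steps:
√(S(0) + 1/(-4474)) = √((34 - 1*0) + 1/(-4474)) = √((34 + 0) - 1/4474) = √(34 - 1/4474) = √(152115/4474) = √680562510/4474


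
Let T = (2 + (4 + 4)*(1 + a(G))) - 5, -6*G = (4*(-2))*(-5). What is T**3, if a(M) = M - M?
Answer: 125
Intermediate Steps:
G = -20/3 (G = -4*(-2)*(-5)/6 = -(-4)*(-5)/3 = -1/6*40 = -20/3 ≈ -6.6667)
a(M) = 0
T = 5 (T = (2 + (4 + 4)*(1 + 0)) - 5 = (2 + 8*1) - 5 = (2 + 8) - 5 = 10 - 5 = 5)
T**3 = 5**3 = 125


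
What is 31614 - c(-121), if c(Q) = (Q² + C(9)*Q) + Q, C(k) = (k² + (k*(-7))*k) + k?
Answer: -40623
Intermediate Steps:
C(k) = k - 6*k² (C(k) = (k² + (-7*k)*k) + k = (k² - 7*k²) + k = -6*k² + k = k - 6*k²)
c(Q) = Q² - 476*Q (c(Q) = (Q² + (9*(1 - 6*9))*Q) + Q = (Q² + (9*(1 - 54))*Q) + Q = (Q² + (9*(-53))*Q) + Q = (Q² - 477*Q) + Q = Q² - 476*Q)
31614 - c(-121) = 31614 - (-121)*(-476 - 121) = 31614 - (-121)*(-597) = 31614 - 1*72237 = 31614 - 72237 = -40623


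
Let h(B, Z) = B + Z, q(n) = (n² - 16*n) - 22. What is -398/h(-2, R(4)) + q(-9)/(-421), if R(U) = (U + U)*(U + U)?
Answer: -90072/13051 ≈ -6.9015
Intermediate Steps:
R(U) = 4*U² (R(U) = (2*U)*(2*U) = 4*U²)
q(n) = -22 + n² - 16*n
-398/h(-2, R(4)) + q(-9)/(-421) = -398/(-2 + 4*4²) + (-22 + (-9)² - 16*(-9))/(-421) = -398/(-2 + 4*16) + (-22 + 81 + 144)*(-1/421) = -398/(-2 + 64) + 203*(-1/421) = -398/62 - 203/421 = -398*1/62 - 203/421 = -199/31 - 203/421 = -90072/13051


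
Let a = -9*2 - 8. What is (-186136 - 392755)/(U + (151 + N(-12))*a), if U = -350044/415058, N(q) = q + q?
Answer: 120136670339/685435780 ≈ 175.27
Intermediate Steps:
N(q) = 2*q
a = -26 (a = -18 - 8 = -26)
U = -175022/207529 (U = -350044*1/415058 = -175022/207529 ≈ -0.84336)
(-186136 - 392755)/(U + (151 + N(-12))*a) = (-186136 - 392755)/(-175022/207529 + (151 + 2*(-12))*(-26)) = -578891/(-175022/207529 + (151 - 24)*(-26)) = -578891/(-175022/207529 + 127*(-26)) = -578891/(-175022/207529 - 3302) = -578891/(-685435780/207529) = -578891*(-207529/685435780) = 120136670339/685435780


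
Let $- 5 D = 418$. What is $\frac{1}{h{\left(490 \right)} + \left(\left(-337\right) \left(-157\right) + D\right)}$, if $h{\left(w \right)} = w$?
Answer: $\frac{5}{266577} \approx 1.8756 \cdot 10^{-5}$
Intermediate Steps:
$D = - \frac{418}{5}$ ($D = \left(- \frac{1}{5}\right) 418 = - \frac{418}{5} \approx -83.6$)
$\frac{1}{h{\left(490 \right)} + \left(\left(-337\right) \left(-157\right) + D\right)} = \frac{1}{490 - - \frac{264127}{5}} = \frac{1}{490 + \left(52909 - \frac{418}{5}\right)} = \frac{1}{490 + \frac{264127}{5}} = \frac{1}{\frac{266577}{5}} = \frac{5}{266577}$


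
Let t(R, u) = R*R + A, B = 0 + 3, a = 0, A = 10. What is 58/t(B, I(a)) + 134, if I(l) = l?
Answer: 2604/19 ≈ 137.05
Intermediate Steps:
B = 3
t(R, u) = 10 + R² (t(R, u) = R*R + 10 = R² + 10 = 10 + R²)
58/t(B, I(a)) + 134 = 58/(10 + 3²) + 134 = 58/(10 + 9) + 134 = 58/19 + 134 = 2604/19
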